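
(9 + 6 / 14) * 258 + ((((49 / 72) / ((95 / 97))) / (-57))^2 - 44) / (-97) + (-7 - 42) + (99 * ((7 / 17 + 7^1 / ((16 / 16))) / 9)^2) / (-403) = 2383.86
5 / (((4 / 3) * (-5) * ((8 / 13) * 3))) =-13 / 32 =-0.41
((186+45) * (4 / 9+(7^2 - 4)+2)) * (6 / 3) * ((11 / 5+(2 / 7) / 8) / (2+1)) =1470161 / 90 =16335.12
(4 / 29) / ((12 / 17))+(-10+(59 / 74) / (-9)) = -191077 / 19314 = -9.89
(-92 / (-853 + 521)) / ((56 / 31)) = 0.15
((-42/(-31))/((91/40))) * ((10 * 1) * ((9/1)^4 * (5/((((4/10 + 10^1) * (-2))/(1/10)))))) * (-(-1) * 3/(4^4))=-7381125/670592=-11.01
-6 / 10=-3 / 5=-0.60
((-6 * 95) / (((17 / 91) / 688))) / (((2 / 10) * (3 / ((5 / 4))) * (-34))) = 128628.03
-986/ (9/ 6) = -657.33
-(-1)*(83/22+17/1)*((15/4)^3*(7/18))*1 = 1199625/2816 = 426.00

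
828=828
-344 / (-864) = 43 / 108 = 0.40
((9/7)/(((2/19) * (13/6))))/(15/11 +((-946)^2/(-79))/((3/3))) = -445797/895703081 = -0.00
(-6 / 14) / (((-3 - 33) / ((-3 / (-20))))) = 1 / 560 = 0.00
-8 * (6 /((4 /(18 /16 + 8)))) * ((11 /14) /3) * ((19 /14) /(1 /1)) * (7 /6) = -15257 /336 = -45.41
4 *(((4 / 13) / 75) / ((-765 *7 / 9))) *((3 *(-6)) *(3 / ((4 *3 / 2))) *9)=432 / 193375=0.00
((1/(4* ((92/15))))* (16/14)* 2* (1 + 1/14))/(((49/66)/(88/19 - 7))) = -334125/1049237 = -0.32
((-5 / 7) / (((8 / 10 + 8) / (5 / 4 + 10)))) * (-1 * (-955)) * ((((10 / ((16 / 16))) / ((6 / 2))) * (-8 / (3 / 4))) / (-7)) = -2387500 / 539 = -4429.50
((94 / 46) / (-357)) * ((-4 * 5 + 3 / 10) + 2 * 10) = -47 / 27370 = -0.00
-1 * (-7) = 7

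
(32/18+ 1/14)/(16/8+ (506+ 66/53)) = 12349/3400740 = 0.00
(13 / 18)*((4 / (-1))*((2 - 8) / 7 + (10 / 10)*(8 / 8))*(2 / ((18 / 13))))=-338 / 567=-0.60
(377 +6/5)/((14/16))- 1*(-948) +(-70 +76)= 48518/35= 1386.23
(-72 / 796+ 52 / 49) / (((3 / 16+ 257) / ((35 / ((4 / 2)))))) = 75728 / 1146439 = 0.07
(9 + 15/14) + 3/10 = 363/35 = 10.37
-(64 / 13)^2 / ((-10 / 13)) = 31.51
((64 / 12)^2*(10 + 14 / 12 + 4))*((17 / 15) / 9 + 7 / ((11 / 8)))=2250.58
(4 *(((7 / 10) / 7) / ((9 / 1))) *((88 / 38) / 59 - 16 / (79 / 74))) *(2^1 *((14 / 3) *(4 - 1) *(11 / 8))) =-101931676 / 3985155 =-25.58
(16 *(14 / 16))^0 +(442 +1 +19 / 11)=4903 / 11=445.73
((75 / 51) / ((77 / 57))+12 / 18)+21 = 89360 / 3927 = 22.76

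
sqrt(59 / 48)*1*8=2*sqrt(177) / 3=8.87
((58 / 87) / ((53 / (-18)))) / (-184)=3 / 2438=0.00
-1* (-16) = 16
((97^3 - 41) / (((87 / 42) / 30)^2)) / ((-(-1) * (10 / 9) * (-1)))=-144889456320 / 841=-172282349.96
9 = 9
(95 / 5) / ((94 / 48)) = 456 / 47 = 9.70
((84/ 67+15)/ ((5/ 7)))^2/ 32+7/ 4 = 17.93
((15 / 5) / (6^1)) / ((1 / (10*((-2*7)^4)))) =192080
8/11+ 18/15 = 106/55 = 1.93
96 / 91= 1.05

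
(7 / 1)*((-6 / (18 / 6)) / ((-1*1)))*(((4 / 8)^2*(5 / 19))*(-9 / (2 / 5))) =-1575 / 76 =-20.72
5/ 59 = 0.08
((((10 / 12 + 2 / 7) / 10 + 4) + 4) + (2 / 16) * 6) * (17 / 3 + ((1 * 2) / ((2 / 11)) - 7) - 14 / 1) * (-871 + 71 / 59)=68974243 / 2065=33401.57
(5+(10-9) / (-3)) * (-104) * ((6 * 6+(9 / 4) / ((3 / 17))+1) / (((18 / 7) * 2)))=-126763 / 27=-4694.93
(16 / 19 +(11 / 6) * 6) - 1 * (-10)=415 / 19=21.84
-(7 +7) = -14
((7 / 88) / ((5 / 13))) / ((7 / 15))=39 / 88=0.44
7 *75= 525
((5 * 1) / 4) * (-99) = -123.75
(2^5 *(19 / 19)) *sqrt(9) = 96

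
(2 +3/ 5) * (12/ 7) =156/ 35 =4.46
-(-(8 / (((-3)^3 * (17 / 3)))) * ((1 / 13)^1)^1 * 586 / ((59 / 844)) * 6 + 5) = -8108929 / 39117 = -207.30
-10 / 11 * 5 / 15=-10 / 33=-0.30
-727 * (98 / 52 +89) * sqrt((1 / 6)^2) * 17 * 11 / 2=-1029639.38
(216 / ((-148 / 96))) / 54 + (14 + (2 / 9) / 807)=11.41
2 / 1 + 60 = 62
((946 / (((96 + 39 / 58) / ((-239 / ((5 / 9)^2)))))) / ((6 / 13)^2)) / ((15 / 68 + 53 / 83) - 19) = 3127020650468 / 1594677525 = 1960.91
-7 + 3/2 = -11/2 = -5.50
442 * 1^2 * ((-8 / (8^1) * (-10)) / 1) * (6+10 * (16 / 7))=892840 / 7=127548.57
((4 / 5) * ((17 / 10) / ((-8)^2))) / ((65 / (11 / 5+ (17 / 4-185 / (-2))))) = 33643 / 1040000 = 0.03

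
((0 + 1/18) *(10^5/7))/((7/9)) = 50000/49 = 1020.41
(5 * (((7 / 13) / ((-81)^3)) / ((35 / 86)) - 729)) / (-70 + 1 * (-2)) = 25182331871 / 497428776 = 50.63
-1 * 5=-5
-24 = -24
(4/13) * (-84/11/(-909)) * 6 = 224/14443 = 0.02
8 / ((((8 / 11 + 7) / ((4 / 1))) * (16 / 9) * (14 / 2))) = 198 / 595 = 0.33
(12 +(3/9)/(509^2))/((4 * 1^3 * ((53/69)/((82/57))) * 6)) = 8795282731/9392204412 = 0.94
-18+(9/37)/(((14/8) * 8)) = -17.98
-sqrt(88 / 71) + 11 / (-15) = -2 * sqrt(1562) / 71- 11 / 15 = -1.85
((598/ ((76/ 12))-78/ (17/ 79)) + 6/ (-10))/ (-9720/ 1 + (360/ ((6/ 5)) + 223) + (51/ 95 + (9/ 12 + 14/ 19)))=578492/ 19799849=0.03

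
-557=-557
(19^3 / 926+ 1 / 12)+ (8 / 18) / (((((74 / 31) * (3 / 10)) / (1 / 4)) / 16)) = 18451421 / 1850148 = 9.97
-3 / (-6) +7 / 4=9 / 4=2.25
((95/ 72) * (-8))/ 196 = -95/ 1764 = -0.05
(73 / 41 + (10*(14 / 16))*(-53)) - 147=-99871 / 164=-608.97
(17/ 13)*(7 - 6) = 17/ 13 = 1.31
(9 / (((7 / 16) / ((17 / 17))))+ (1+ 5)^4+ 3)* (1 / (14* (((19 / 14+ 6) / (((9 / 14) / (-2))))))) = -83133 / 20188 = -4.12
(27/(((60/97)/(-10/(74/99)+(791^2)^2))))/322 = 6322544665380963/119140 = 53068194270.45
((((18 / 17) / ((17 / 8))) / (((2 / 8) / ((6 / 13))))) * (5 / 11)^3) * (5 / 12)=0.04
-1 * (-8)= 8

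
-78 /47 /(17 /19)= -1482 /799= -1.85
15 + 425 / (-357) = 290 / 21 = 13.81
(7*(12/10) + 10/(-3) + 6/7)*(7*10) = 1244/3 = 414.67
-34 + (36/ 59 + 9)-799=-48580/ 59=-823.39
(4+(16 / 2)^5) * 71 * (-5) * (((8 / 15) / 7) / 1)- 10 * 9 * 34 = -6226252 / 7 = -889464.57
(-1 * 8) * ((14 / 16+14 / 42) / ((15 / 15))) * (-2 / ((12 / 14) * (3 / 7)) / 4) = 1421 / 108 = 13.16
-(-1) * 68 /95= 68 /95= 0.72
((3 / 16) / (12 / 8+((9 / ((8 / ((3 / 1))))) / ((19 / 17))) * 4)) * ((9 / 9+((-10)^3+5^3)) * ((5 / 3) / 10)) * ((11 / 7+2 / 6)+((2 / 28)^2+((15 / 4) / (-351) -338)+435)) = -4707709667 / 23665824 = -198.92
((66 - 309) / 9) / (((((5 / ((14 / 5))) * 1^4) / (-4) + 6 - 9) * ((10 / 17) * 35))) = 1836 / 4825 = 0.38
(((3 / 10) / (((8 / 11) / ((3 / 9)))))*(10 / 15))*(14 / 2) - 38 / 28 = -601 / 840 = -0.72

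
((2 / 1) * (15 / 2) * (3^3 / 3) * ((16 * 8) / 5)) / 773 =3456 / 773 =4.47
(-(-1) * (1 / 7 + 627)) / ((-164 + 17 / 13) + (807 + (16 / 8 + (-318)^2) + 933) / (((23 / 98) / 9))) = 1312610 / 8255890377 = 0.00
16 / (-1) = -16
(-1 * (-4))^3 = 64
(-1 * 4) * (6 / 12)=-2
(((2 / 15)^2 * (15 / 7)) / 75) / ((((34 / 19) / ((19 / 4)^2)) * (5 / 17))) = 6859 / 315000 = 0.02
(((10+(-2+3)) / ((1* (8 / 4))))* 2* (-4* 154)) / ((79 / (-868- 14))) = 5976432 / 79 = 75651.04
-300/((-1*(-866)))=-150/433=-0.35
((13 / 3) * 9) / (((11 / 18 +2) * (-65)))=-54 / 235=-0.23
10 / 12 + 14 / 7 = 17 / 6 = 2.83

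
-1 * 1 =-1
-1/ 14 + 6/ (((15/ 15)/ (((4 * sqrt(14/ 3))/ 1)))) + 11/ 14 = 5/ 7 + 8 * sqrt(42) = 52.56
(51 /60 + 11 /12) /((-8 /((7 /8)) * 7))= -53 /1920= -0.03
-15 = -15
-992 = -992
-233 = -233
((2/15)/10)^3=1/421875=0.00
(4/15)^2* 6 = 32/75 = 0.43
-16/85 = -0.19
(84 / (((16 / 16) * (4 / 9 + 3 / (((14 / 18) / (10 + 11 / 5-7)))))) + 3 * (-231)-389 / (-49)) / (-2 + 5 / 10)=453.98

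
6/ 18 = 1/ 3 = 0.33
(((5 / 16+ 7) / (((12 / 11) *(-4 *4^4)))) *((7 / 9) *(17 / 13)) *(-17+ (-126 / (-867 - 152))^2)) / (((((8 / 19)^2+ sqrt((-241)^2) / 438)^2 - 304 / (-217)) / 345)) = 20.21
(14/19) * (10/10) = 14/19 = 0.74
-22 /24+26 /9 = 71 /36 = 1.97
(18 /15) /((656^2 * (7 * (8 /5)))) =0.00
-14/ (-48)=7/ 24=0.29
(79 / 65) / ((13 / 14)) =1106 / 845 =1.31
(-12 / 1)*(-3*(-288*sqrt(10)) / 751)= -10368*sqrt(10) / 751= -43.66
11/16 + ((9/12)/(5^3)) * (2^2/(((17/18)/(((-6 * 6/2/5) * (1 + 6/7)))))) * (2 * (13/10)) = 1462337/5950000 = 0.25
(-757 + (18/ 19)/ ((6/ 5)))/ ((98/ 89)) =-639376/ 931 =-686.76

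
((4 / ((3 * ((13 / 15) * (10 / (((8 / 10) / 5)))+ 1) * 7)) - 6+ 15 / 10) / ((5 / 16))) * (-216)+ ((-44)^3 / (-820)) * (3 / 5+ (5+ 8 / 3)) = 28262407808 / 7124775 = 3966.78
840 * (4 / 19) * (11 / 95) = 7392 / 361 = 20.48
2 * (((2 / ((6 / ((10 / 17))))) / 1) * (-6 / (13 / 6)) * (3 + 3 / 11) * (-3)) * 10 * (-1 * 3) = -777600 / 2431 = -319.87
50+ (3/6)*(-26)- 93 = -56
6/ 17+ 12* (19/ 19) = 210/ 17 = 12.35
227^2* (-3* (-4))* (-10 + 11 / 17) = -98317332 / 17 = -5783372.47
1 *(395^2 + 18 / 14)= 1092184 / 7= 156026.29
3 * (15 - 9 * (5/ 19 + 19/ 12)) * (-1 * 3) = 1107/ 76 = 14.57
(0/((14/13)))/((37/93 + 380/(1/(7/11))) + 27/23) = 0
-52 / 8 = -13 / 2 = -6.50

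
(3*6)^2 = 324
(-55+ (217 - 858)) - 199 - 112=-1007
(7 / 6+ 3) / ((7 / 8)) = 100 / 21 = 4.76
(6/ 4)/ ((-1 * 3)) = -1/ 2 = -0.50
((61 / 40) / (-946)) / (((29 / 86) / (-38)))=0.18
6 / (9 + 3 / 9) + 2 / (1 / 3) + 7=191 / 14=13.64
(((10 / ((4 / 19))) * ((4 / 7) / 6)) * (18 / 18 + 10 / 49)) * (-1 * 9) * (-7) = 16815 / 49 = 343.16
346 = 346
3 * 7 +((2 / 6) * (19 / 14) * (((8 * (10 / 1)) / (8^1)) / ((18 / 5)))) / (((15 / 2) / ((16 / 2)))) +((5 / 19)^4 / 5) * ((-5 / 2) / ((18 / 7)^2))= 13205994481 / 591136056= 22.34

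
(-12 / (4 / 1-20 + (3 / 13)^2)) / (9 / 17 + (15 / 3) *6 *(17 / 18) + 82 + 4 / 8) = 206856 / 30612505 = 0.01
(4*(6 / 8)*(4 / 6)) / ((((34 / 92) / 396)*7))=36432 / 119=306.15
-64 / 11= -5.82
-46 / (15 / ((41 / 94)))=-943 / 705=-1.34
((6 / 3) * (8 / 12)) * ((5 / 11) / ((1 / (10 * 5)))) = 1000 / 33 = 30.30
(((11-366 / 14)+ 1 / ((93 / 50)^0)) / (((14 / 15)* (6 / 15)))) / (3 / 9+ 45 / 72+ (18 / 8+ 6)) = -44550 / 10829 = -4.11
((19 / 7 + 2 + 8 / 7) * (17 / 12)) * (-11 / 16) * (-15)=38335 / 448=85.57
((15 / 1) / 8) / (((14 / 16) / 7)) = 15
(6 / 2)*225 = 675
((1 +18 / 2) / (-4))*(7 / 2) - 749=-3031 / 4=-757.75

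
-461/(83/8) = -3688/83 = -44.43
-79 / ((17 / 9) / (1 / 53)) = -711 / 901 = -0.79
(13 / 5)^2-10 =-81 / 25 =-3.24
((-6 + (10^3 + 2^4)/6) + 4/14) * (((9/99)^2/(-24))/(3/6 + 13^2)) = -859/2584197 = -0.00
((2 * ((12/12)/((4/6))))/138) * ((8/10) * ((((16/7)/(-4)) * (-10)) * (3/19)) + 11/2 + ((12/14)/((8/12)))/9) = 1693/12236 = 0.14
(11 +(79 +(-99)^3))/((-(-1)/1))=-970209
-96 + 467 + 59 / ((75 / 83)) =32722 / 75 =436.29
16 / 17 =0.94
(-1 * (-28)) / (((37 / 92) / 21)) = 1462.05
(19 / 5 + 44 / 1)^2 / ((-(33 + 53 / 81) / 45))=-41641209 / 13630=-3055.11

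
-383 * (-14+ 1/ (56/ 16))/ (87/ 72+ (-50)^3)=-882432/ 20999797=-0.04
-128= -128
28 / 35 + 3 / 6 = 13 / 10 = 1.30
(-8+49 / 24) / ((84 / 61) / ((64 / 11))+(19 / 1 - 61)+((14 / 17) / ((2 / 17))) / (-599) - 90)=10450154 / 231116493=0.05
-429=-429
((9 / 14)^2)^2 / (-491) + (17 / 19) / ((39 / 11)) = 0.25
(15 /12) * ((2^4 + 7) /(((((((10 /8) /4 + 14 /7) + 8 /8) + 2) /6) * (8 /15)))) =1035 /17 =60.88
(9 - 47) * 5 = -190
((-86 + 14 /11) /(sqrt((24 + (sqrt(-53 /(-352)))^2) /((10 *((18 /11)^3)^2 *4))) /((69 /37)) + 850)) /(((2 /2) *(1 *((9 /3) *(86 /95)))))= -2599862469163130880000 /70834065460447527329113 + 38669563088640 *sqrt(467555) /6439460496404320666283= -0.04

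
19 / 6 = 3.17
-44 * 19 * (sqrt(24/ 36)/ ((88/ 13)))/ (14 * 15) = -247 * sqrt(6)/ 1260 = -0.48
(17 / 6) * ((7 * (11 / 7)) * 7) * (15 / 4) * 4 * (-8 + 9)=6545 / 2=3272.50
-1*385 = -385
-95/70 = -19/14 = -1.36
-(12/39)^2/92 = -4/3887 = -0.00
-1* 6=-6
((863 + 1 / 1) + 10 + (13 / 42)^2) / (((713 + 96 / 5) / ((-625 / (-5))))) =963690625 / 6458004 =149.22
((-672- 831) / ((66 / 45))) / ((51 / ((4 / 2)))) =-7515 / 187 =-40.19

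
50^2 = 2500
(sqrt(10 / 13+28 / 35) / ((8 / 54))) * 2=27 * sqrt(6630) / 130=16.91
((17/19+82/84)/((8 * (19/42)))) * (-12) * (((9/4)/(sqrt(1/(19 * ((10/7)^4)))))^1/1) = -1007775 * sqrt(19)/35378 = -124.17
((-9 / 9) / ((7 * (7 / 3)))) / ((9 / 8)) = -8 / 147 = -0.05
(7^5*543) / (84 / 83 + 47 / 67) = 50750803761 / 9529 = 5325931.76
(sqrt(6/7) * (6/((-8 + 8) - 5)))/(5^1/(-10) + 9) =-12 * sqrt(42)/595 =-0.13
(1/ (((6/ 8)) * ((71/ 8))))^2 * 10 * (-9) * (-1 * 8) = 81920/ 5041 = 16.25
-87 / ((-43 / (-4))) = -348 / 43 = -8.09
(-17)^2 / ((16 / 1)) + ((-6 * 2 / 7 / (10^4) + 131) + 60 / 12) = 10784363 / 70000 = 154.06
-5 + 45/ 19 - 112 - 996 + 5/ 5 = -21083/ 19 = -1109.63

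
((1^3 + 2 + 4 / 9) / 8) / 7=31 / 504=0.06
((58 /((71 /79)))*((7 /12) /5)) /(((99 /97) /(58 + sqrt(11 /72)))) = 1555589*sqrt(22) /2530440 + 45112081 /105435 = 430.75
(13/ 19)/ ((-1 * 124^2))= -13/ 292144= -0.00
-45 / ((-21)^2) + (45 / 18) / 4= 205 / 392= 0.52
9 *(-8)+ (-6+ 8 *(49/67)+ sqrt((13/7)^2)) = -32967/469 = -70.29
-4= -4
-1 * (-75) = 75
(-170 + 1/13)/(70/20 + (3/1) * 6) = -7.90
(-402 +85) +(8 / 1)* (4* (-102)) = -3581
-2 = -2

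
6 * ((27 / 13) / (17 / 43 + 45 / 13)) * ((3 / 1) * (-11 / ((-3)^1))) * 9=31347 / 98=319.87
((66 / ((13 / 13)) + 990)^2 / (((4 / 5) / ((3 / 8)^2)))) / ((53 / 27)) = 5292540 / 53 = 99859.25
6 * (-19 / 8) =-57 / 4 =-14.25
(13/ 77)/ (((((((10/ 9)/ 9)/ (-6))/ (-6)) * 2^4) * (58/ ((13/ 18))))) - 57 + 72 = 5372889/ 357280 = 15.04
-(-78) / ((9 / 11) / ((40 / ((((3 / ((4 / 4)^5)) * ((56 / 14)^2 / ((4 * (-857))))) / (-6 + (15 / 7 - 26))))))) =8131161.59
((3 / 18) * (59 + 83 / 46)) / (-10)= -2797 / 2760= -1.01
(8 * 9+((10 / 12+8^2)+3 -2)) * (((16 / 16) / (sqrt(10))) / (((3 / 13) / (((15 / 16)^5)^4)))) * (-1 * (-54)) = 2144990106305179595947265625 * sqrt(10) / 2417851639229258349412352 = 2805.41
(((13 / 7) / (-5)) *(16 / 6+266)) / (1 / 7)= -10478 / 15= -698.53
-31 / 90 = -0.34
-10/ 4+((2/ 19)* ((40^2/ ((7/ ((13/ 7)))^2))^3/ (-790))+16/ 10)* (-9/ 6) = 58293816159653651/ 207757720887010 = 280.59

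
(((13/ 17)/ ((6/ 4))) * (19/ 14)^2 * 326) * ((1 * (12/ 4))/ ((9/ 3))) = 764959/ 2499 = 306.11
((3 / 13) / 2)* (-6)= -9 / 13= -0.69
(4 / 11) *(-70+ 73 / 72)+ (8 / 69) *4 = -112129 / 4554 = -24.62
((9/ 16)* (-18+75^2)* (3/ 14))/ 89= 243/ 32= 7.59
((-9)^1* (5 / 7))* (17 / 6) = -255 / 14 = -18.21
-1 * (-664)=664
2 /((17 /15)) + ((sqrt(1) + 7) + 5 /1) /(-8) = 19 /136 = 0.14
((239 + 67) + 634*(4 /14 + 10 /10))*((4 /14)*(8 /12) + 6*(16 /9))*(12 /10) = 3578688 /245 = 14606.89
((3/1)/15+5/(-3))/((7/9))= -66/35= -1.89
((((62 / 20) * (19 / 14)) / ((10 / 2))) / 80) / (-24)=-0.00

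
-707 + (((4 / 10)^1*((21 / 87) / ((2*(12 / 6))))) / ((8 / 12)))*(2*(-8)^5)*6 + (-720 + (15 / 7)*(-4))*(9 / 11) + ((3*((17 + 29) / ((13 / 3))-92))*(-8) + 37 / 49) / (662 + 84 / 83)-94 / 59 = -2050365929913131 / 131950680862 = -15538.88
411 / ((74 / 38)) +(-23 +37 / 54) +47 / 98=9262451 / 48951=189.22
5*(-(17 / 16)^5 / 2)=-7099285 / 2097152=-3.39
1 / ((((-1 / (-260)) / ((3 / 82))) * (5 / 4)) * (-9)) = -0.85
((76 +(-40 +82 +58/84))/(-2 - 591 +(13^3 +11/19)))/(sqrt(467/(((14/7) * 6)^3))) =378860 * sqrt(1401)/99662003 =0.14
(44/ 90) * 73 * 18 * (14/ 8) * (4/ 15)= 22484/ 75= 299.79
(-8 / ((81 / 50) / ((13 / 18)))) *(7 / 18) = -9100 / 6561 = -1.39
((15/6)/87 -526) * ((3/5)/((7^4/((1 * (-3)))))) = 274557/696290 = 0.39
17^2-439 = -150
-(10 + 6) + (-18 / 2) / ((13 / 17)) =-361 / 13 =-27.77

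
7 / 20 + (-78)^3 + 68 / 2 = -474517.65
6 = 6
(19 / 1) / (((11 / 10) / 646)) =122740 / 11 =11158.18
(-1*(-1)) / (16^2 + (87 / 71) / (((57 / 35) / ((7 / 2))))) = 2698 / 697793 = 0.00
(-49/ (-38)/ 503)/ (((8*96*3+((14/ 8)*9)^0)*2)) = 49/ 88115540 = 0.00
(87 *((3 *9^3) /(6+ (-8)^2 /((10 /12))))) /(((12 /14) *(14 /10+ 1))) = 411075 /368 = 1117.05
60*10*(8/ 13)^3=139.83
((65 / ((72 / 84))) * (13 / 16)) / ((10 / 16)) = 1183 / 12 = 98.58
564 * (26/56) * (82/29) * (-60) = -9018360/203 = -44425.42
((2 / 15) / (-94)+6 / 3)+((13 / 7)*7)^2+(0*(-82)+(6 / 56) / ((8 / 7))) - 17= 3476323 / 22560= 154.09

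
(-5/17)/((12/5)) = -0.12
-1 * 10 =-10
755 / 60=151 / 12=12.58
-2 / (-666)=1 / 333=0.00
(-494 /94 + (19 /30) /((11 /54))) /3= -5548 /7755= -0.72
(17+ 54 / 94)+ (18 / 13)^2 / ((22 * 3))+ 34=4508754 / 87373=51.60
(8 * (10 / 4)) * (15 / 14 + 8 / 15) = 674 / 21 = 32.10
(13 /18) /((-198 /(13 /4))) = -169 /14256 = -0.01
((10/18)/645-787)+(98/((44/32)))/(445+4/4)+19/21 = -15668023033/19935531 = -785.93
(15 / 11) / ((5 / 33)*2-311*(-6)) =0.00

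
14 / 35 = 2 / 5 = 0.40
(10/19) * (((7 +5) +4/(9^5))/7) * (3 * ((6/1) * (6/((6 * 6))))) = 7085920/2617839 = 2.71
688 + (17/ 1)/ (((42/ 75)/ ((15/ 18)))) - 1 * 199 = 43201/ 84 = 514.30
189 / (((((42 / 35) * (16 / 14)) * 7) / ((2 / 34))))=1.16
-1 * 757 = -757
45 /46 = 0.98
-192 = -192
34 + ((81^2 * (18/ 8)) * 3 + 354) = 178699/ 4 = 44674.75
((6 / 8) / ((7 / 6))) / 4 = 0.16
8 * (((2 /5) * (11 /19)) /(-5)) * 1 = -0.37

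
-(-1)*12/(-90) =-2/15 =-0.13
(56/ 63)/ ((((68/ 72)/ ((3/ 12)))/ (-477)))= -1908/ 17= -112.24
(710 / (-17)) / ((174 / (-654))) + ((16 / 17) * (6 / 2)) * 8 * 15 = 495.80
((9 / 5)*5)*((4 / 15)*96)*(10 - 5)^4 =144000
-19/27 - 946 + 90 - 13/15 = -115772/135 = -857.57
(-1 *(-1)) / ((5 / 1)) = 1 / 5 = 0.20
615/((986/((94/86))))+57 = 2445591/42398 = 57.68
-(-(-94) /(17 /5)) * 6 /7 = -2820 /119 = -23.70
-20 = -20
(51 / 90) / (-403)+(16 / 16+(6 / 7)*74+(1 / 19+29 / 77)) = 1147158959 / 17687670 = 64.86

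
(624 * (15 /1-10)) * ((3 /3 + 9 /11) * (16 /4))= 249600 /11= 22690.91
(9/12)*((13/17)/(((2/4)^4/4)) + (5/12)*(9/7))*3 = 211959/1904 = 111.32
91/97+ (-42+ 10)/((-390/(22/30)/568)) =9963071/283725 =35.12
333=333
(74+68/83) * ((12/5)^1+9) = 70794/83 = 852.94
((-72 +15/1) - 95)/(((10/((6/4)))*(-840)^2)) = -0.00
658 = 658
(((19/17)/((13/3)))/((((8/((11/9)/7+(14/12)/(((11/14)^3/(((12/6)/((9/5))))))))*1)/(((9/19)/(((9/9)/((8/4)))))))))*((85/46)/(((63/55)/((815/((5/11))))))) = 2918527225/11603592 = 251.52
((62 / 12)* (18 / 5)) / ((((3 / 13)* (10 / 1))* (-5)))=-403 / 250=-1.61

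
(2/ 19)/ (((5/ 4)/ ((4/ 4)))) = 8/ 95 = 0.08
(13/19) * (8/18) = 52/171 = 0.30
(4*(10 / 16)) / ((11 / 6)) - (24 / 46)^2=6351 / 5819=1.09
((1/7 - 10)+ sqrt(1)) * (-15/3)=310/7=44.29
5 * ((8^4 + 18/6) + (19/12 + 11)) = 246695/12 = 20557.92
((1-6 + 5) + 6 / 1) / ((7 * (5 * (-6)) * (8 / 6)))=-3 / 140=-0.02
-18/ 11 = -1.64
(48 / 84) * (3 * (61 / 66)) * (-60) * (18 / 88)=-16470 / 847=-19.45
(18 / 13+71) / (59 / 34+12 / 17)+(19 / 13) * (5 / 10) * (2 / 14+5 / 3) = 701837 / 22659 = 30.97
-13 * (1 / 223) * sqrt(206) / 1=-13 * sqrt(206) / 223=-0.84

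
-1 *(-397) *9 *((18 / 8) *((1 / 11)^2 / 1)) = 32157 / 484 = 66.44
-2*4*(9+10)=-152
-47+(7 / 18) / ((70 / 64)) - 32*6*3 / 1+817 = 8746 / 45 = 194.36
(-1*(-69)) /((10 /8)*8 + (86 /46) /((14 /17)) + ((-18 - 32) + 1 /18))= -99981 /54590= -1.83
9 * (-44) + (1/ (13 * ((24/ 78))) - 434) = -3319/ 4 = -829.75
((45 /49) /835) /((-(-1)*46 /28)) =18 /26887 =0.00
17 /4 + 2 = 25 /4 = 6.25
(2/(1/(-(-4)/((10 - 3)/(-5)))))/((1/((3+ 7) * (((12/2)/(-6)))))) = 400/7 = 57.14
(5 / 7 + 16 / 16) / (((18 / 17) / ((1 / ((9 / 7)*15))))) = 34 / 405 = 0.08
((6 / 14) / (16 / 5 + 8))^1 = 15 / 392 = 0.04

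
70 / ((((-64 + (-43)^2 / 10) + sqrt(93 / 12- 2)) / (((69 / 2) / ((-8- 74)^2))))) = 14598675 / 4912238372- 60375 *sqrt(23) / 4912238372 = 0.00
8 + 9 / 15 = 43 / 5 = 8.60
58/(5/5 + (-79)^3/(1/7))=-29/1725636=-0.00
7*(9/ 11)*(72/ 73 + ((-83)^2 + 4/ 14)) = 31688361/ 803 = 39462.47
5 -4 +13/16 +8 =157/16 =9.81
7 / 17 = 0.41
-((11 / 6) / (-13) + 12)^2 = -855625 / 6084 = -140.64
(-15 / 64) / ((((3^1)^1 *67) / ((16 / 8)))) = -0.00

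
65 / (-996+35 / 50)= -650 / 9953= -0.07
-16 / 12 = -4 / 3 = -1.33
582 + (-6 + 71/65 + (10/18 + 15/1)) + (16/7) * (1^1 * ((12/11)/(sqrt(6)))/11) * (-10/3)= 346699/585-320 * sqrt(6)/2541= 592.34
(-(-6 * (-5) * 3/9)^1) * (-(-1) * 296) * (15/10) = -4440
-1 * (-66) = 66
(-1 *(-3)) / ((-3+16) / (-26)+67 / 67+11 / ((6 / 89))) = 9 / 491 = 0.02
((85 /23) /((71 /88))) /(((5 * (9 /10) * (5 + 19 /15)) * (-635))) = -7480 /29242131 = -0.00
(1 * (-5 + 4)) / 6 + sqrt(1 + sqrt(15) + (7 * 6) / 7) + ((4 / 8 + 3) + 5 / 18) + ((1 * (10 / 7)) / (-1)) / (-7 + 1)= sqrt(sqrt(15) + 7) + 485 / 126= 7.15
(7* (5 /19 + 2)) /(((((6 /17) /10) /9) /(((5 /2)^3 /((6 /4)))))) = 3198125 /76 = 42080.59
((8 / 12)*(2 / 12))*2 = 0.22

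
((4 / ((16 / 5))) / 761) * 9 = 45 / 3044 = 0.01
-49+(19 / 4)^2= -423 / 16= -26.44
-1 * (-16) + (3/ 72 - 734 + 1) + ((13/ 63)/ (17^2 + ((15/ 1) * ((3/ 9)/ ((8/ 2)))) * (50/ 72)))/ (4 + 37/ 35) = -42375997513/ 59105256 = -716.96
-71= -71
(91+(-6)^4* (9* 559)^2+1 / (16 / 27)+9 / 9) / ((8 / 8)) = 524848088795 / 16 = 32803005549.69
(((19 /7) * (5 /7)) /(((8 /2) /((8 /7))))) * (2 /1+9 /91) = 36290 /31213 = 1.16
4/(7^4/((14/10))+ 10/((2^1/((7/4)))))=16/6895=0.00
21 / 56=0.38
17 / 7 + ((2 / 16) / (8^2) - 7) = -16377 / 3584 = -4.57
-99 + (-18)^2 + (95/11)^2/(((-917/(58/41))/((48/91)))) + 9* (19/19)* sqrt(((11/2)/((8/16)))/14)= 9* sqrt(154)/14 + 93120501975/413980567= 232.92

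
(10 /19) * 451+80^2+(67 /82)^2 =848048931 /127756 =6638.04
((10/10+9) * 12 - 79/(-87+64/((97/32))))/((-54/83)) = -774583/4158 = -186.29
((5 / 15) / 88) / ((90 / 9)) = 1 / 2640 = 0.00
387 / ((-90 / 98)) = -2107 / 5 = -421.40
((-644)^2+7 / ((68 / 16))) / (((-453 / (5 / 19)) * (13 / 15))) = -176263500 / 634049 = -278.00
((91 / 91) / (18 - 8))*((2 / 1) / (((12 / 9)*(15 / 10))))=1 / 10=0.10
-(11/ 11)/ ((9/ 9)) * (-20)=20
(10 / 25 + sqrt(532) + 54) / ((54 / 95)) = 95*sqrt(133) / 27 + 2584 / 27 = 136.28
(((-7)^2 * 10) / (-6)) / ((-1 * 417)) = 245 / 1251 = 0.20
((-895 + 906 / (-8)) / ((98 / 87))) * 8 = -350871 / 49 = -7160.63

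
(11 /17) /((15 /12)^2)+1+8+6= 6551 /425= 15.41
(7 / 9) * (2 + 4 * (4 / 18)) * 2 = 364 / 81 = 4.49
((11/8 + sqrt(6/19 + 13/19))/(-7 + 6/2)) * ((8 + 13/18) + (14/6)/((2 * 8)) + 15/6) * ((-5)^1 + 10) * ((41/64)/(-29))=6376115/8552448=0.75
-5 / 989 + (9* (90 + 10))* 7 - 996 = 5303.99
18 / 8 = 2.25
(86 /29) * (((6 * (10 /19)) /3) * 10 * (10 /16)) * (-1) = -10750 /551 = -19.51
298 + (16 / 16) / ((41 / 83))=12301 / 41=300.02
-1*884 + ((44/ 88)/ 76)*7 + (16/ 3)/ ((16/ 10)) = -880.62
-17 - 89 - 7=-113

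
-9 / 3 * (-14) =42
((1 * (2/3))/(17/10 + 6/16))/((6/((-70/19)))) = -2800/14193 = -0.20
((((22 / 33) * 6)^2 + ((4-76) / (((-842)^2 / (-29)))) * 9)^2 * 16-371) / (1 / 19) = 71033.07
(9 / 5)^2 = 81 / 25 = 3.24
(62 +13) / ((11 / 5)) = 375 / 11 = 34.09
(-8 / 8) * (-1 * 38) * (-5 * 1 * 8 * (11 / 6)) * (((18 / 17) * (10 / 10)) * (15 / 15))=-50160 / 17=-2950.59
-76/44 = -19/11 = -1.73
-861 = -861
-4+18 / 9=-2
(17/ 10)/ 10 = 17/ 100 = 0.17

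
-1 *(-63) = 63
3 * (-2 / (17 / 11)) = -66 / 17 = -3.88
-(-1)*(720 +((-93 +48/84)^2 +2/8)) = 1815605/196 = 9263.29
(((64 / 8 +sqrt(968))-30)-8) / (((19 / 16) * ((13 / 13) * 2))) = -240 / 19 +176 * sqrt(2) / 19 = 0.47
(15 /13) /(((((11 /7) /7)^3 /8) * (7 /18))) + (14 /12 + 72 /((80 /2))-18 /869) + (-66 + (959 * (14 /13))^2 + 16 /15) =1068648.38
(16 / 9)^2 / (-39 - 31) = -128 / 2835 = -0.05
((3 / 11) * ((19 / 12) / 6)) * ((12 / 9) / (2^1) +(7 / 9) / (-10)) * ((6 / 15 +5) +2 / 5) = 29203 / 118800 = 0.25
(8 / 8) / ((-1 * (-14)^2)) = -1 / 196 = -0.01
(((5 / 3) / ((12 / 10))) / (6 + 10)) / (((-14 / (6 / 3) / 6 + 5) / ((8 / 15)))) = 5 / 414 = 0.01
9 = 9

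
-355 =-355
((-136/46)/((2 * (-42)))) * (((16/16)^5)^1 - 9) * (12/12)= -136/483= -0.28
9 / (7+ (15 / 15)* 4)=9 / 11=0.82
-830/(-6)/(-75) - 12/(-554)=-22721/12465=-1.82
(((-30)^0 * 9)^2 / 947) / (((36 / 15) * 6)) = 45 / 7576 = 0.01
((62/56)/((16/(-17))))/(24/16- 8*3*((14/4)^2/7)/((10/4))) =155/2016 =0.08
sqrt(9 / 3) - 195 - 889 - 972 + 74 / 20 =-20523 / 10 + sqrt(3) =-2050.57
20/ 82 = 10/ 41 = 0.24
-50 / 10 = -5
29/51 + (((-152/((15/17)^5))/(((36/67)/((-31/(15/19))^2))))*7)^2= 1310123367923749792402198541792627/40198659136962890625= 32591220604149.06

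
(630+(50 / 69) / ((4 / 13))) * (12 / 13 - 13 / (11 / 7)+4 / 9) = -775524055 / 177606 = -4366.54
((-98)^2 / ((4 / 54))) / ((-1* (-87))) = 43218 / 29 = 1490.28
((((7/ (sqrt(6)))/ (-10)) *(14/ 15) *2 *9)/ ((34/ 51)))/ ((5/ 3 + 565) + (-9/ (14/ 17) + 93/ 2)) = -3087 *sqrt(6)/ 632350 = -0.01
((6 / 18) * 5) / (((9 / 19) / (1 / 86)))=95 / 2322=0.04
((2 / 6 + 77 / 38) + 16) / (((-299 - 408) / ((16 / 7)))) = -0.06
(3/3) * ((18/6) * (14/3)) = 14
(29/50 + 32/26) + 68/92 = 2.55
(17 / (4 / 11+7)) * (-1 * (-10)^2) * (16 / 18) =-149600 / 729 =-205.21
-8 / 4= -2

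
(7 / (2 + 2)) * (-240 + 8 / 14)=-419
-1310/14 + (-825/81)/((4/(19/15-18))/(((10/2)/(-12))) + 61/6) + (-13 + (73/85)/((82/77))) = -30317688059/284104170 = -106.71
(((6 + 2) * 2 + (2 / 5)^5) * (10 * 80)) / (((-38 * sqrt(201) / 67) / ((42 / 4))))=-2801792 * sqrt(201) / 2375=-16725.16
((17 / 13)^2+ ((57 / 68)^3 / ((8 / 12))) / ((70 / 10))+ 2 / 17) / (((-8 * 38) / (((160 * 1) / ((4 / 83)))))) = -603247234925 / 28269952256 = -21.34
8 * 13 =104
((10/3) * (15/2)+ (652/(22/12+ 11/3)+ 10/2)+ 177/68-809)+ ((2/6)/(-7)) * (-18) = -3440023/5236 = -656.99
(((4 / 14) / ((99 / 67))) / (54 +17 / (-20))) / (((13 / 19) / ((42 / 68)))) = 25460 / 7752459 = 0.00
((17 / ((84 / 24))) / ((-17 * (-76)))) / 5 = 1 / 1330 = 0.00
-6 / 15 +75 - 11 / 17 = 6286 / 85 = 73.95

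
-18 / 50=-9 / 25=-0.36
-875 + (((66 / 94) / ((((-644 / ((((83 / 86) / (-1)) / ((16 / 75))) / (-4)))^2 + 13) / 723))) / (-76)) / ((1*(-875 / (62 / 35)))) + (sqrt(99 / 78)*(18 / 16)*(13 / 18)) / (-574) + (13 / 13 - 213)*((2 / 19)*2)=-1011200809285147043209 / 1099571646385228114 - sqrt(858) / 18368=-919.63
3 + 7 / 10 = 37 / 10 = 3.70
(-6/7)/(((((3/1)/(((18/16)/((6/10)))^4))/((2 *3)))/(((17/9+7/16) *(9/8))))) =-50878125/917504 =-55.45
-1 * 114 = -114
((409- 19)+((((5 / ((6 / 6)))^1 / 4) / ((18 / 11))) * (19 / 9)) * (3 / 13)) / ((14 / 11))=1722545 / 5616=306.72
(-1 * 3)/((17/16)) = -48/17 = -2.82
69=69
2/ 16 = 1/ 8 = 0.12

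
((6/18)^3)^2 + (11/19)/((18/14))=6256/13851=0.45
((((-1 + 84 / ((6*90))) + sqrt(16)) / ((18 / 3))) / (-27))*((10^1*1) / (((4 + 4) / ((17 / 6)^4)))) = -5929991 / 3779136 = -1.57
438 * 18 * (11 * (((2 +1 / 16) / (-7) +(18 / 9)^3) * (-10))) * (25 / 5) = -467767575 / 14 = -33411969.64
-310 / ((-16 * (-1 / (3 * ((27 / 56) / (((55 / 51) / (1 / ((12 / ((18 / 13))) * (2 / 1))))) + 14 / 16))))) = -13417203 / 256256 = -52.36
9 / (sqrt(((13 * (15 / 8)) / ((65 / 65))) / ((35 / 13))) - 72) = -12096 / 96599 - 78 * sqrt(42) / 96599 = -0.13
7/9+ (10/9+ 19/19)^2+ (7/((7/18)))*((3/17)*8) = 42200/1377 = 30.65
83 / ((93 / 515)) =42745 / 93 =459.62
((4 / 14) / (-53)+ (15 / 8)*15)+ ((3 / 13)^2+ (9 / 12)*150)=70560383 / 501592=140.67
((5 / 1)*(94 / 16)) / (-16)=-235 / 128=-1.84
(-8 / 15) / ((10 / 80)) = -64 / 15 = -4.27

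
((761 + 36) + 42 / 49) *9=50265 / 7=7180.71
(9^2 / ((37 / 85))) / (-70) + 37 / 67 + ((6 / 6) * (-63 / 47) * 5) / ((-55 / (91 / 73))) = -2559633415 / 1309839146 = -1.95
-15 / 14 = -1.07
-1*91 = -91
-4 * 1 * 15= -60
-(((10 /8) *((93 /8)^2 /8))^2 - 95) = -1471671145 /4194304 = -350.87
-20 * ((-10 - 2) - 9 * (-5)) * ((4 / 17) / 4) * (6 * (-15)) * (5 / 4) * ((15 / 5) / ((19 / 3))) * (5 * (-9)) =-30071250 / 323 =-93099.85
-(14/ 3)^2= -196/ 9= -21.78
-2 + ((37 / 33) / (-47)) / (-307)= -952277 / 476157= -2.00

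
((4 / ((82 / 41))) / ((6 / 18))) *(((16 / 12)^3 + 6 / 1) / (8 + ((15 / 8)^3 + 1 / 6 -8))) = 231424 / 31143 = 7.43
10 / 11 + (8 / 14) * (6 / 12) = 92 / 77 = 1.19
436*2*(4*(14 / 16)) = 3052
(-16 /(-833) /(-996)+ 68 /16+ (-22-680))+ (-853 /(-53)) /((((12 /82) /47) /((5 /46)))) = -34362640988 /252841323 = -135.91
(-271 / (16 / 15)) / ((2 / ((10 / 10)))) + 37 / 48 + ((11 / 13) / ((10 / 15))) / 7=-1101427 / 8736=-126.08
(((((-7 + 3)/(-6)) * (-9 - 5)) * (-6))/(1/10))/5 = 112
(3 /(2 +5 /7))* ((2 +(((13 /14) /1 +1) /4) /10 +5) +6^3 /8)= 37.63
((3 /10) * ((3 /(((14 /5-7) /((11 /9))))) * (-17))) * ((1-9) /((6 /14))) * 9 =-748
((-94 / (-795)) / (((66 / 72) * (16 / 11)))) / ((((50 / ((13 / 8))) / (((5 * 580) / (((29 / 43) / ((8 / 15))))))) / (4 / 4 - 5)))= -105092 / 3975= -26.44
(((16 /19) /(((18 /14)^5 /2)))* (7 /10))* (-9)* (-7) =13176688 /623295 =21.14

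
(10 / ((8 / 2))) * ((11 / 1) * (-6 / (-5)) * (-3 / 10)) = -99 / 10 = -9.90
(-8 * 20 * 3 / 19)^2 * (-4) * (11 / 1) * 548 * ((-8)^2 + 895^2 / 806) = -2368294065561600 / 145483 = -16278837153.22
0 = 0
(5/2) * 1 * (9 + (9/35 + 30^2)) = 15912/7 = 2273.14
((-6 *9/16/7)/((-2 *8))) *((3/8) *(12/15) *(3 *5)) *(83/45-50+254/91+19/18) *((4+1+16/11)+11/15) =-1936738593/44844800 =-43.19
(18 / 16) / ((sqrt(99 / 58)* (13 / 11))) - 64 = -64 + 3* sqrt(638) / 104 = -63.27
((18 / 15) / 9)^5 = 32 / 759375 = 0.00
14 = 14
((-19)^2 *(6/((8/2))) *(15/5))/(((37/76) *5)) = 123462/185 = 667.36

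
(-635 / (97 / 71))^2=2032657225 / 9409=216033.29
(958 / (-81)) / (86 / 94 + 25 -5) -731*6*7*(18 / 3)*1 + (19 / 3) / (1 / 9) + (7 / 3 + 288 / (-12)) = -14664743756 / 79623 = -184177.23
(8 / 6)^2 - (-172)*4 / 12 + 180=2152 / 9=239.11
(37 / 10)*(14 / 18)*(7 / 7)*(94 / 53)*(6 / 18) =12173 / 7155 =1.70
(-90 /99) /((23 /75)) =-750 /253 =-2.96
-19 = -19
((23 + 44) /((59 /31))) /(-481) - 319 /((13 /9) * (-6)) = 2084977 /56758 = 36.73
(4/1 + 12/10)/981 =26/4905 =0.01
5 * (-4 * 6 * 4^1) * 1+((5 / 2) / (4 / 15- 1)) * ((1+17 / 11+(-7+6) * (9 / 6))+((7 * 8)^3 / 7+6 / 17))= -707707065 / 8228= -86012.04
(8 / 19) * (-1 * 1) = -8 / 19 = -0.42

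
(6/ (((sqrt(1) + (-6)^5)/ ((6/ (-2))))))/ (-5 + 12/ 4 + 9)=0.00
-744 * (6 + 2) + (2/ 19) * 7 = -113074/ 19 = -5951.26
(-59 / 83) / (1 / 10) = -590 / 83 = -7.11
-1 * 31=-31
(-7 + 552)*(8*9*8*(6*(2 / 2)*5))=9417600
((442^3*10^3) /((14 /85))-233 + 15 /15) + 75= 3669912738901 /7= 524273248414.43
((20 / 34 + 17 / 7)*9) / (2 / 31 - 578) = -33387 / 710668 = -0.05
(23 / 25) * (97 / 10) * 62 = 69161 / 125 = 553.29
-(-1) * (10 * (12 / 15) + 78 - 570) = -484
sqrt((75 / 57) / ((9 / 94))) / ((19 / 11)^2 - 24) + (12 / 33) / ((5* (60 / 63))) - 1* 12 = -3279 / 275 - 605* sqrt(1786) / 144951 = -12.10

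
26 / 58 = 13 / 29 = 0.45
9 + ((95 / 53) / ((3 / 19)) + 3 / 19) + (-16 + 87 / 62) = 1107577 / 187302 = 5.91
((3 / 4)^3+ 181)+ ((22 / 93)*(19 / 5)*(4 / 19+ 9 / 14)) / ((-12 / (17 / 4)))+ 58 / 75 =568474607 / 3124800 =181.92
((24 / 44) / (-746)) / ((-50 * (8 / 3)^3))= 81 / 105036800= 0.00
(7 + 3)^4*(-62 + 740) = 6780000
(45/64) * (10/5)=45/32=1.41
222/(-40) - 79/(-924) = -12623/2310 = -5.46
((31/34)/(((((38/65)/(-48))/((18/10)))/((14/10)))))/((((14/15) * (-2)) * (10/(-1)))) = -32643/3230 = -10.11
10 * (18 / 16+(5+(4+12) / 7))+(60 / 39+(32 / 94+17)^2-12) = 374.34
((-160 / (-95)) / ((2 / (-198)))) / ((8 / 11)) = -4356 / 19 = -229.26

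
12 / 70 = 6 / 35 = 0.17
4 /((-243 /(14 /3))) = -56 /729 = -0.08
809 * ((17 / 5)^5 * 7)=8040650191 / 3125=2573008.06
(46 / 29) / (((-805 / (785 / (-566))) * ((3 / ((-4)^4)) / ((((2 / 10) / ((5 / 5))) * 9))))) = 120576 / 287245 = 0.42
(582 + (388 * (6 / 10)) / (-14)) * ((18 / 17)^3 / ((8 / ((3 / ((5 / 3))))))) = 7637004 / 50575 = 151.00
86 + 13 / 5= 443 / 5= 88.60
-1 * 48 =-48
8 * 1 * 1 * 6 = 48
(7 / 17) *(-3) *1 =-21 / 17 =-1.24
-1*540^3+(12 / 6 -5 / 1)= -157464003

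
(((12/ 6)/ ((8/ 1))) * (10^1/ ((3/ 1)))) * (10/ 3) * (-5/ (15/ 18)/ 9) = -50/ 27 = -1.85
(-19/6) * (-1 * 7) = 133/6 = 22.17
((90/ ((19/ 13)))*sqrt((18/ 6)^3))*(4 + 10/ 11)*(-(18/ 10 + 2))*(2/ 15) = -25272*sqrt(3)/ 55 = -795.86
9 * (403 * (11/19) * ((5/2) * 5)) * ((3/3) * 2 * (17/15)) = 1130415/19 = 59495.53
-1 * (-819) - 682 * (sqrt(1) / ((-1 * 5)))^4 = 511193 / 625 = 817.91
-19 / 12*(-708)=1121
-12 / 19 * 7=-84 / 19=-4.42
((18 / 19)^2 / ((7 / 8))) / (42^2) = 72 / 123823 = 0.00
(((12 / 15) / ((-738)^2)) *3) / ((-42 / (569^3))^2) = 33937011715960081 / 400313340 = 84776119.92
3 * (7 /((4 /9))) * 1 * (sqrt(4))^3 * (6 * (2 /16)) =567 /2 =283.50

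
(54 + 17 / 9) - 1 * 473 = -3754 / 9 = -417.11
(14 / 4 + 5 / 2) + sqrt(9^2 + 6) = 6 + sqrt(87) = 15.33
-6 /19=-0.32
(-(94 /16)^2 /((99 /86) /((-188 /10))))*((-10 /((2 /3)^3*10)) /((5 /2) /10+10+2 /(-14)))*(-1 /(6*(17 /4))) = 31250723 /4233680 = 7.38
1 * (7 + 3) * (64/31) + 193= 6623/31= 213.65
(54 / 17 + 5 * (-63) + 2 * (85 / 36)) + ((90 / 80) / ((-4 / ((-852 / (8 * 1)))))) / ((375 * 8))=-3007038233 / 9792000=-307.09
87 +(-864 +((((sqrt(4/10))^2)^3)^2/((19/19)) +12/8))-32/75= -72742741/93750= -775.92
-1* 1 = -1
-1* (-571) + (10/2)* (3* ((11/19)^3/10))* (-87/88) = 62632243/109744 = 570.71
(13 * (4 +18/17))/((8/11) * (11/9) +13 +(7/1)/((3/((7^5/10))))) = 0.02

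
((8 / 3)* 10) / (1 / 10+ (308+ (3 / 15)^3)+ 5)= 20000 / 234831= 0.09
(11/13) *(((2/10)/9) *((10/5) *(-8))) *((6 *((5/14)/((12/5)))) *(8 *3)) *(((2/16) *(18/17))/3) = -440/1547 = -0.28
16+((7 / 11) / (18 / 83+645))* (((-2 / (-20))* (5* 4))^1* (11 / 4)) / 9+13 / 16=129656461 / 7711632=16.81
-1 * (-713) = 713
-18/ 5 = -3.60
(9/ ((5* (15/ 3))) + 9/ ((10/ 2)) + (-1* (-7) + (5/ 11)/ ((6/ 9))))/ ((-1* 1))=-5413/ 550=-9.84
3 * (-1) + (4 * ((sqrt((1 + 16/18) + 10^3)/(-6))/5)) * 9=-2 * sqrt(9017)/5- 3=-40.98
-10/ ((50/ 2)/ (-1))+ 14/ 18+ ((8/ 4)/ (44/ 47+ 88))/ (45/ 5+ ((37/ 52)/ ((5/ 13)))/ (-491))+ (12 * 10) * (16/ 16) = 100684562141/ 830865915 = 121.18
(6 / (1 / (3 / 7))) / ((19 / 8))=144 / 133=1.08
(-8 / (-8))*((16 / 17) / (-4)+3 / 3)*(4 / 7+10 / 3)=1066 / 357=2.99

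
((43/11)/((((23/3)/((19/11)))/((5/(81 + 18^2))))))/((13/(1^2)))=817/976833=0.00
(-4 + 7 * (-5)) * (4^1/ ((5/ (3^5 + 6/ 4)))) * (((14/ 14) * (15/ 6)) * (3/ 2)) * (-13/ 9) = 82641/ 2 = 41320.50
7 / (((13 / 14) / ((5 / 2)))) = 245 / 13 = 18.85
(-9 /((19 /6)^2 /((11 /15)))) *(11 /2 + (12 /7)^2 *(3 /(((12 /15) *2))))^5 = -434373850586035503 /4078942595560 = -106491.78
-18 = -18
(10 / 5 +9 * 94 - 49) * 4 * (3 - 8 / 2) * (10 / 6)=-15980 / 3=-5326.67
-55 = -55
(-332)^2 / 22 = 55112 / 11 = 5010.18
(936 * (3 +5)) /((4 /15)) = 28080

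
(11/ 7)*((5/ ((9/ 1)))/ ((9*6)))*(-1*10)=-275/ 1701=-0.16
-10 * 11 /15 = -7.33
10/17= 0.59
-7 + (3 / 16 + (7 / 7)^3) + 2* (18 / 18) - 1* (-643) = 10227 / 16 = 639.19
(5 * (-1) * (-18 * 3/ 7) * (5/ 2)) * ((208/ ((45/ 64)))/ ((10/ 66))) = 1317888/ 7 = 188269.71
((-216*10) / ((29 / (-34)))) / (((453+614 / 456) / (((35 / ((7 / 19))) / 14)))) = 795355200 / 21028973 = 37.82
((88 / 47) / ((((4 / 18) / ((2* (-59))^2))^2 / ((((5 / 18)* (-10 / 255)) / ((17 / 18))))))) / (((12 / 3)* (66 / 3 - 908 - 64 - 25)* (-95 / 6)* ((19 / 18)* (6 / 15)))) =-1036470590496 / 318725095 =-3251.93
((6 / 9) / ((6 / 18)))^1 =2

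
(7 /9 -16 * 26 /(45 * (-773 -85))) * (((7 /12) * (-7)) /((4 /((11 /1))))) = -57379 /6480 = -8.85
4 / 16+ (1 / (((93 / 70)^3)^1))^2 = 1117586183449 / 2587960733796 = 0.43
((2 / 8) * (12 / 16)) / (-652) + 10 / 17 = 104269 / 177344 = 0.59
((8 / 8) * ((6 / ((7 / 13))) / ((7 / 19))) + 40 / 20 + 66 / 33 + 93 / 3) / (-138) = -139 / 294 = -0.47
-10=-10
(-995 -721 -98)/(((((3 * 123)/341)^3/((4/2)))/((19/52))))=-683319831293/653164317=-1046.17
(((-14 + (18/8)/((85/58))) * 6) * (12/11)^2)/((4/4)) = -915408/10285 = -89.00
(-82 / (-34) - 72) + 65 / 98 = -114829 / 1666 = -68.92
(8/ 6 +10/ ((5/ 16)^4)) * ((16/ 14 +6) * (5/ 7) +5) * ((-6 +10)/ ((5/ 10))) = 103941024/ 1225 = 84849.82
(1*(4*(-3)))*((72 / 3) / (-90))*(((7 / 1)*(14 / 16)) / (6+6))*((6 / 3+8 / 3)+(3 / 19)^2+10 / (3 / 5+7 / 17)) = 16629571 / 698535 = 23.81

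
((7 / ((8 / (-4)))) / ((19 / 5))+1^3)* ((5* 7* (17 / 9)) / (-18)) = -595 / 2052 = -0.29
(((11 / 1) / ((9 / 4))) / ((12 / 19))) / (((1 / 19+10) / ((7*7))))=194579 / 5157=37.73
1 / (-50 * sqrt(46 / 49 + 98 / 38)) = -7 * sqrt(2489) / 32750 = -0.01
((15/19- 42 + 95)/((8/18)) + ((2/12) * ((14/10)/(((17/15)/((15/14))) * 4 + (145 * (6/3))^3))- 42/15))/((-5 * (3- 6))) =123266295469751/15639448963200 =7.88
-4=-4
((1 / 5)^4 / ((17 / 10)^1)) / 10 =1 / 10625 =0.00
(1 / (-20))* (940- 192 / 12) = -231 / 5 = -46.20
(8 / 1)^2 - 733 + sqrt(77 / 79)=-669 + sqrt(6083) / 79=-668.01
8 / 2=4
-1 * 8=-8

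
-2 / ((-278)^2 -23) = -2 / 77261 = -0.00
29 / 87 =1 / 3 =0.33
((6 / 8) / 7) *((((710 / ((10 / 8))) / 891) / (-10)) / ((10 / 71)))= -5041 / 103950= -0.05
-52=-52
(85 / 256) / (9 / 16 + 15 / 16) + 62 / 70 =14879 / 13440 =1.11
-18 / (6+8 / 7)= -2.52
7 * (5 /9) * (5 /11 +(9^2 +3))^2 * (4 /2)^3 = 241651480 /1089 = 221902.19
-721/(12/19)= -13699/12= -1141.58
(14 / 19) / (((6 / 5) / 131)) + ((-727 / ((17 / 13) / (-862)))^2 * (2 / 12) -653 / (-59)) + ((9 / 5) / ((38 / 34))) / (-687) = 14198089448116154589 / 370944505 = 38275508214.14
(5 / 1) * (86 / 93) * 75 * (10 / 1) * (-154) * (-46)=761530000 / 31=24565483.87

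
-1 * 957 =-957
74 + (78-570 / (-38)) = 167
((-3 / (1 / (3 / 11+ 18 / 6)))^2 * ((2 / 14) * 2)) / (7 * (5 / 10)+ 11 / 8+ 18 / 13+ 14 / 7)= 2426112 / 727573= 3.33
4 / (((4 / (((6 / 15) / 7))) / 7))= 2 / 5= 0.40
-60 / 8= -7.50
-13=-13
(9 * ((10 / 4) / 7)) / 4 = 45 / 56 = 0.80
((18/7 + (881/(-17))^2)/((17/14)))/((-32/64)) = -4427.71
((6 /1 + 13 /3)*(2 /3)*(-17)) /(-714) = 31 /189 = 0.16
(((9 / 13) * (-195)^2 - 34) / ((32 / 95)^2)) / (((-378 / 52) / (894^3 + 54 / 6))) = -244888121866903775 / 10752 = -22776053001014.12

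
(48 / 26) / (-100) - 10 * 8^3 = -1664006 / 325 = -5120.02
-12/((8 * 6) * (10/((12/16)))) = -3/160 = -0.02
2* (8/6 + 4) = 32/3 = 10.67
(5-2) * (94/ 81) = 94/ 27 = 3.48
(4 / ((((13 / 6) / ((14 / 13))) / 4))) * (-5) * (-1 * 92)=618240 / 169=3658.22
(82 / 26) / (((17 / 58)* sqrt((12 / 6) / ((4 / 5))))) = 2378* sqrt(10) / 1105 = 6.81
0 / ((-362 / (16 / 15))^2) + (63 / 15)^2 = 441 / 25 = 17.64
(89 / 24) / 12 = 89 / 288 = 0.31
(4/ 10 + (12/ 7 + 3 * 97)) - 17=9664/ 35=276.11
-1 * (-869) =869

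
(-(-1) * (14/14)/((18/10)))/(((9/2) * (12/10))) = 25/243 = 0.10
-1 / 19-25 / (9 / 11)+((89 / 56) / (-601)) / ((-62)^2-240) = -634864451635 / 20741654304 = -30.61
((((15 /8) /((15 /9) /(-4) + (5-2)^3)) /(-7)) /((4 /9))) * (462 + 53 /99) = -71055 /6776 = -10.49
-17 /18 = -0.94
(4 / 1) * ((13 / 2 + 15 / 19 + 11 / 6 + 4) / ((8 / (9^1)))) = 1122 / 19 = 59.05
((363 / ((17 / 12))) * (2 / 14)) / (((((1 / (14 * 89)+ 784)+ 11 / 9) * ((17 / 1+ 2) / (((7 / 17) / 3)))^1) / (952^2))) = 51062635008 / 167304329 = 305.21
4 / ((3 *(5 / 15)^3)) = 36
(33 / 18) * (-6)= -11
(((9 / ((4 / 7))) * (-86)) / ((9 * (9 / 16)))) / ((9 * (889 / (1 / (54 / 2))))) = -344 / 277749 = -0.00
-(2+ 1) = -3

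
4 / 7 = 0.57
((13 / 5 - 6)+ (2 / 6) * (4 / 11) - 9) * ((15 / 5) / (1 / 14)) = -28364 / 55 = -515.71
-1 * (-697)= 697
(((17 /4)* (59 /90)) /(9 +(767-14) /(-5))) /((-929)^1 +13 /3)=17 /798912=0.00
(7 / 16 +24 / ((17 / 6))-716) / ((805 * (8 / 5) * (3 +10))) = -192329 / 4554368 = -0.04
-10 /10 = -1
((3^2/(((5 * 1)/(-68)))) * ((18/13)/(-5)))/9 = 1224/325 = 3.77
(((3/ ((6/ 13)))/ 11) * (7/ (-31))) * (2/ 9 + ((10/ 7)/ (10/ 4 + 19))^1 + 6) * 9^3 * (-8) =71755632/ 14663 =4893.65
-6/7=-0.86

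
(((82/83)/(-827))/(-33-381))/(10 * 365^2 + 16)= 41/18929750594742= 0.00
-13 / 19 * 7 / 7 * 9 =-117 / 19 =-6.16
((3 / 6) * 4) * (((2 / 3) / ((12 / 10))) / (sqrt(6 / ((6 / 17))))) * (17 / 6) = 5 * sqrt(17) / 27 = 0.76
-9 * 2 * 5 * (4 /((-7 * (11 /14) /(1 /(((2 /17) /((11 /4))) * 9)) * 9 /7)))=1190 /9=132.22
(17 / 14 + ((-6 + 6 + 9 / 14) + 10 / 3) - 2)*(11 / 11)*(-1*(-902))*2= 120868 / 21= 5755.62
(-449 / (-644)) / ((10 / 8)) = 449 / 805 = 0.56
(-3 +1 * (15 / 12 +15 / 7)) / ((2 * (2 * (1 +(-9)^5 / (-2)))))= 11 / 3306856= 0.00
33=33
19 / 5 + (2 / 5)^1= 21 / 5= 4.20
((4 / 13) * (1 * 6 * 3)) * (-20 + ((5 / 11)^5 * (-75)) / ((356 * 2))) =-20642405535 / 186336007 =-110.78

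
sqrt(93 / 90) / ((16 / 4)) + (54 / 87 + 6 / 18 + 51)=sqrt(930) / 120 + 4520 / 87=52.21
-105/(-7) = 15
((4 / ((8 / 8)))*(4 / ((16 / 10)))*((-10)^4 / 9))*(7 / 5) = 140000 / 9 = 15555.56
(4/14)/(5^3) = 2/875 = 0.00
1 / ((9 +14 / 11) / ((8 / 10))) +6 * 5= 16994 / 565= 30.08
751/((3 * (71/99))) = 24783/71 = 349.06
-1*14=-14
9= 9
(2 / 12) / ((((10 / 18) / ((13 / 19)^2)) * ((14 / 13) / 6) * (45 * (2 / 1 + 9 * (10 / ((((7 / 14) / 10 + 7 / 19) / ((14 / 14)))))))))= 116441 / 1453783100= 0.00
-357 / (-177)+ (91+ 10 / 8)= 22247 / 236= 94.27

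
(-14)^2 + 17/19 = 3741/19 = 196.89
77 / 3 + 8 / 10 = 397 / 15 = 26.47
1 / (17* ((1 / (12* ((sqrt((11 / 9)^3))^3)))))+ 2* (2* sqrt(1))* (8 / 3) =58564* sqrt(11) / 111537+ 32 / 3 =12.41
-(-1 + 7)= -6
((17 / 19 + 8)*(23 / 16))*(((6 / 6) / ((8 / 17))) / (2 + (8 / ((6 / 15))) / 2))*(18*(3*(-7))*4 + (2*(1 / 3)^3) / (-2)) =-2697675175 / 787968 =-3423.58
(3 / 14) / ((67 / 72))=108 / 469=0.23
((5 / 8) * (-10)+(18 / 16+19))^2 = 12321 / 64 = 192.52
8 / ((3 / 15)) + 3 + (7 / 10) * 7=479 / 10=47.90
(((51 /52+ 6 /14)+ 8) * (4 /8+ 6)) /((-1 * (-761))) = 3425 /42616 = 0.08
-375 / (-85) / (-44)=-0.10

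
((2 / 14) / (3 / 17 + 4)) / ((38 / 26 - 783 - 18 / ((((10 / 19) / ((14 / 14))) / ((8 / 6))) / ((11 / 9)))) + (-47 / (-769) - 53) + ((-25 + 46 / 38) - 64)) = -0.00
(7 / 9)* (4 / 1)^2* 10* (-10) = -11200 / 9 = -1244.44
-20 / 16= -5 / 4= -1.25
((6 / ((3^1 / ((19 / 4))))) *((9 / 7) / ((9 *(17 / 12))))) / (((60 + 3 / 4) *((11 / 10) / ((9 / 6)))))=760 / 35343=0.02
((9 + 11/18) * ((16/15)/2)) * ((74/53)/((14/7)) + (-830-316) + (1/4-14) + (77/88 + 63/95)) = -298743147/50350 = -5933.33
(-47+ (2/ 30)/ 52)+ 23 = -18719/ 780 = -24.00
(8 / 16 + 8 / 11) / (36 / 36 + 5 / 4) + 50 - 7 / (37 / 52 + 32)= 134536 / 2673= 50.33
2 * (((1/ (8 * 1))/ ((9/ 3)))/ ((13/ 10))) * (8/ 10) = 2/ 39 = 0.05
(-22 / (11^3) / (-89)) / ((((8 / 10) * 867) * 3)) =5 / 56020338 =0.00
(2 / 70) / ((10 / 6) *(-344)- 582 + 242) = -3 / 95900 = -0.00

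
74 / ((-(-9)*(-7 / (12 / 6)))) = -148 / 63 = -2.35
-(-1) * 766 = 766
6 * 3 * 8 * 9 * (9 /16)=729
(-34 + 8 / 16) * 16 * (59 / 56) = -3953 / 7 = -564.71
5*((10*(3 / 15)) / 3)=10 / 3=3.33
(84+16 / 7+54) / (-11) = -982 / 77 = -12.75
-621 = -621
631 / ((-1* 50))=-631 / 50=-12.62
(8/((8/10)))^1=10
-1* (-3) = 3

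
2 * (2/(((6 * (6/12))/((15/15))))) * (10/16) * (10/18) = 25/54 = 0.46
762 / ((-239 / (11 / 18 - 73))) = 165481 / 717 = 230.80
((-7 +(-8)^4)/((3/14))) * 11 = 209902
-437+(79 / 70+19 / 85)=-518421 / 1190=-435.65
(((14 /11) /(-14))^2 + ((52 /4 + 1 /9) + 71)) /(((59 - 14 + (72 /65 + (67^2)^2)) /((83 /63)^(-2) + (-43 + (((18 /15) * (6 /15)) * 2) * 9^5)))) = 20672156690666 /87424129053855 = 0.24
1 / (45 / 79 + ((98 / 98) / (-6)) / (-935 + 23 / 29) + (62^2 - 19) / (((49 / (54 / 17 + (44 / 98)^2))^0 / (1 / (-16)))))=-25683216 / 6125259563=-0.00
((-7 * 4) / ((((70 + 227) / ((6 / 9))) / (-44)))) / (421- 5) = 7 / 1053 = 0.01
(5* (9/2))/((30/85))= 255/4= 63.75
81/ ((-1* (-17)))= 81/ 17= 4.76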